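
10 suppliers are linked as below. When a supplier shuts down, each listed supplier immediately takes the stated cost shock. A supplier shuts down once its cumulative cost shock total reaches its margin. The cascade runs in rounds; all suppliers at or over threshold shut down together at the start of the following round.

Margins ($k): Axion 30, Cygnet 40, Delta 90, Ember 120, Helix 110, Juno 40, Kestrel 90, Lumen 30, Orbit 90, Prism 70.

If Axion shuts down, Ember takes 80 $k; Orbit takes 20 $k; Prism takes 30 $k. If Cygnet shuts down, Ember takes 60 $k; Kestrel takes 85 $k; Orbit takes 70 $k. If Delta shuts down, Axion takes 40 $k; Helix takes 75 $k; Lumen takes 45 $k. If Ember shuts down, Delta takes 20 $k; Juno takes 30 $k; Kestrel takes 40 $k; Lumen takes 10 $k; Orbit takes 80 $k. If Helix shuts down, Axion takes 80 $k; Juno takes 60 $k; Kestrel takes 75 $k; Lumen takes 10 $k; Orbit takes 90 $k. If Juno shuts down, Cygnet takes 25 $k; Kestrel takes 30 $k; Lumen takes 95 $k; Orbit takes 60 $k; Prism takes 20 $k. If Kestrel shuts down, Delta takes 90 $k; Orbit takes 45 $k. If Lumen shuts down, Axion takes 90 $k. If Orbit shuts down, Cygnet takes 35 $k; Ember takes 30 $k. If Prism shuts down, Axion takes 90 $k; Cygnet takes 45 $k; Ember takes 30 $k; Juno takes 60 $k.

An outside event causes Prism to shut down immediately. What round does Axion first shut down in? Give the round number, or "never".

Round 1 — Prism shuts down (initial).
  Axion: +90 → 90 ≥ 30
  Cygnet: +45 → 45 ≥ 40
  Ember: +30 → 30 < 120
  Juno: +60 → 60 ≥ 40
Round 2 — Axion, Cygnet, Juno shut down.
  Ember: +80+60 → 170 ≥ 120
  Kestrel: +85+30 → 115 ≥ 90
  Lumen: +95 → 95 ≥ 30
  Orbit: +20+70+60 → 150 ≥ 90
Round 3 — Ember, Kestrel, Lumen, Orbit shut down.
  Delta: +20+90 → 110 ≥ 90
Round 4 — Delta shuts down.
  Helix: +75 → 75 < 110
No further shutdowns.

2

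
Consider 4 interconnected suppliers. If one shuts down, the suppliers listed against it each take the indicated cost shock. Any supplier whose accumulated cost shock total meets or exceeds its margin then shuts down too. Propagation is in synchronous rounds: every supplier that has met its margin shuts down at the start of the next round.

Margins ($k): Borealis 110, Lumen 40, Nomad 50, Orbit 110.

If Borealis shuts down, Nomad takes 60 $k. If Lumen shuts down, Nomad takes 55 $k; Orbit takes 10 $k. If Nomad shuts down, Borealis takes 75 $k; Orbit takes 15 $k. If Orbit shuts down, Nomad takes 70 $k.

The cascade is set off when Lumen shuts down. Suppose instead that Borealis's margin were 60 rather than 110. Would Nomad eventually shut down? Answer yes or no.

yes

With Borealis's margin at 60:
Round 1 — Lumen shuts down (initial).
  Nomad: +55 → 55 ≥ 50
  Orbit: +10 → 10 < 110
Round 2 — Nomad shuts down.
  Borealis: +75 → 75 ≥ 60
  Orbit: +15 → 25 < 110
Round 3 — Borealis shuts down.
No further shutdowns.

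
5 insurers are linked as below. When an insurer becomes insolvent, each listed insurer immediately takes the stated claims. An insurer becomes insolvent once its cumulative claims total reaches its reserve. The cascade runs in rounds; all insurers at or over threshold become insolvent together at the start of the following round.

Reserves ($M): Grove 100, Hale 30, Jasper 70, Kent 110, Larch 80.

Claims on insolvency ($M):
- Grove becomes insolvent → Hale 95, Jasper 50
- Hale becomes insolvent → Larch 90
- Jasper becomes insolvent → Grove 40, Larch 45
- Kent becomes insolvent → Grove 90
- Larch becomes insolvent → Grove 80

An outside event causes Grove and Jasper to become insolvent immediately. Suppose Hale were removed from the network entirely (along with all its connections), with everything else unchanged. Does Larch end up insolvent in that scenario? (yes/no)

no

With Hale removed:
Round 1 — Grove, Jasper become insolvent (initial).
  Larch: +45 → 45 < 80
No further insolvencies.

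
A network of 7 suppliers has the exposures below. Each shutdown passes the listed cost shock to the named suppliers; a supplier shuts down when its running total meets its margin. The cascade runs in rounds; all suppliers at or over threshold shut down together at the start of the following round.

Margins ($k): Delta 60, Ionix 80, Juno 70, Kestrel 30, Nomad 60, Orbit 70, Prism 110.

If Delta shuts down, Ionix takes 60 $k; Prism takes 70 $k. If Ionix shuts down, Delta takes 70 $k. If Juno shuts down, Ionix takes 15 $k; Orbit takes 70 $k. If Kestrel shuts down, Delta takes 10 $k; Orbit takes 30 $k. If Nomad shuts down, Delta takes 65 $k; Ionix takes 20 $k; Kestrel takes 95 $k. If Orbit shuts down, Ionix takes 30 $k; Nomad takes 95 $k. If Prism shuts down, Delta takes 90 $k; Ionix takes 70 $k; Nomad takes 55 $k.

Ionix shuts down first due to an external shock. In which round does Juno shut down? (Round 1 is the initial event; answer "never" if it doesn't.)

never

Round 1 — Ionix shuts down (initial).
  Delta: +70 → 70 ≥ 60
Round 2 — Delta shuts down.
  Prism: +70 → 70 < 110
No further shutdowns.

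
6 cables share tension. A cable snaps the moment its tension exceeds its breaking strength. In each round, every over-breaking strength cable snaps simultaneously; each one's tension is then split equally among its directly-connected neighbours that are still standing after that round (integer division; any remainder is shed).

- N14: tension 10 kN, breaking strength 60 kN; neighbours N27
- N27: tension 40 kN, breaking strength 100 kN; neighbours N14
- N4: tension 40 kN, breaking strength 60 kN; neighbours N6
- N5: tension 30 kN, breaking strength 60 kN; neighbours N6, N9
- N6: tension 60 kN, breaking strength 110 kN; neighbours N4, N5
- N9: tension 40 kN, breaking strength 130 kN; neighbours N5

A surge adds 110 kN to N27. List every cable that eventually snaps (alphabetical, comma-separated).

N14, N27

Round 1 — N27 at 150 > 100. N27 snaps.
  N27 sheds 150 kN to N14: 150 each.
    N14: 10+150 = 160 > 60
Round 2 — N14 snaps.
  N14 sheds 160 kN: no online neighbours, lost.
No further breaks.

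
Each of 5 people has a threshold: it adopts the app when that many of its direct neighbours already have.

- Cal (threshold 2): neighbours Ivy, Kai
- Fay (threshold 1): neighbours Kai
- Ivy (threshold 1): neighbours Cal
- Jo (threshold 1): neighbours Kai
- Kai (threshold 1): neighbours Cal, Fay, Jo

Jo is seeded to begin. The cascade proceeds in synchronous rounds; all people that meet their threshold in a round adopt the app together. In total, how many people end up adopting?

Round 1 — Jo adopts the app (initial).
Round 2 — checking thresholds:
  Kai: 1 of 3 neighbours ≥ 1, adopts the app.
Round 3 — checking thresholds:
  Cal: 1 of 2 neighbours < 2, below threshold.
  Fay: 1 of 1 neighbours ≥ 1, adopts the app.
Round 4 — no new adoptions; cascade stops.

3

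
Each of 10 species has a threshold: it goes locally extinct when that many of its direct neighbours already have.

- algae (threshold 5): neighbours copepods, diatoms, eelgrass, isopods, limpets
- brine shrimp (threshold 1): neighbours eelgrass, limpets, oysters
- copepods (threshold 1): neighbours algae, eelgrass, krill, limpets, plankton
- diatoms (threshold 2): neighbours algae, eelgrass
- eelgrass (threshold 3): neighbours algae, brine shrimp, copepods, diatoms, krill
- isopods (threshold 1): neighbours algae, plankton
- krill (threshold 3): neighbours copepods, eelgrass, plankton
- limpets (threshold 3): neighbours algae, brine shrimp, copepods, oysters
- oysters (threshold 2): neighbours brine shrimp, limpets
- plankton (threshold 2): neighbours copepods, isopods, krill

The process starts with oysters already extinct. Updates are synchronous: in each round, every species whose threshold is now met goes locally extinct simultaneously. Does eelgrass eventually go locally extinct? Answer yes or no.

no

Round 1 — oysters goes locally extinct (initial).
Round 2 — checking thresholds:
  brine shrimp: 1 of 3 neighbours ≥ 1, goes locally extinct.
  limpets: 1 of 4 neighbours < 3, holds.
Round 3 — no new extinctions; cascade stops.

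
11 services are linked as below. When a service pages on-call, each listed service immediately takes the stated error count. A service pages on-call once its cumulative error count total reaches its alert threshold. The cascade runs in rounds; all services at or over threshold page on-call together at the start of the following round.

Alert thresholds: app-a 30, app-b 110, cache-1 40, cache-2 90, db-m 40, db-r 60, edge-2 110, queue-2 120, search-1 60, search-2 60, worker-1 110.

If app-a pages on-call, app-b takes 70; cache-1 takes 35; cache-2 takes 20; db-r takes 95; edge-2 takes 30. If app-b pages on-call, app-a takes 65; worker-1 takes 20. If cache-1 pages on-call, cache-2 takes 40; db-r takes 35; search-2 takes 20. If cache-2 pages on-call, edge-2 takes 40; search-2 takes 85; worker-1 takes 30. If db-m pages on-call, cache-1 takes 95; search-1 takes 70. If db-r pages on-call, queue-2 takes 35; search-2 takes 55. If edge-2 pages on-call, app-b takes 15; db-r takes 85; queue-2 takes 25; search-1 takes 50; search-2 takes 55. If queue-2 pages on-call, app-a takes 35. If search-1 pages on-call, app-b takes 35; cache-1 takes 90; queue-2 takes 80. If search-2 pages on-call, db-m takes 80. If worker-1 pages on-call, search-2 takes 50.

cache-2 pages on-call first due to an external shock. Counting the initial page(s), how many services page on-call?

Round 1 — cache-2 pages on-call (initial).
  edge-2: +40 → 40 < 110
  search-2: +85 → 85 ≥ 60
  worker-1: +30 → 30 < 110
Round 2 — search-2 pages on-call.
  db-m: +80 → 80 ≥ 40
Round 3 — db-m pages on-call.
  cache-1: +95 → 95 ≥ 40
  search-1: +70 → 70 ≥ 60
Round 4 — cache-1, search-1 page on-call.
  app-b: +35 → 35 < 110
  db-r: +35 → 35 < 60
  queue-2: +80 → 80 < 120
No further pages.

5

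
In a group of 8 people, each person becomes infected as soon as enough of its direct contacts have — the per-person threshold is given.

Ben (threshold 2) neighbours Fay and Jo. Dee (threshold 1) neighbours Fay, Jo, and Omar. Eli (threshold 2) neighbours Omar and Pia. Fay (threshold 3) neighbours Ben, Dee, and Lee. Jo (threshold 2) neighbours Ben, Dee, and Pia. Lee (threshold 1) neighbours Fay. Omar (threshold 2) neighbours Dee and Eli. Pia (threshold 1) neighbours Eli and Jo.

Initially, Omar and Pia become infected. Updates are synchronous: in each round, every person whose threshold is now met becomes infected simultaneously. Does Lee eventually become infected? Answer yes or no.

Round 1 — Omar, Pia become infected (initial).
Round 2 — checking thresholds:
  Dee: 1 of 3 neighbours ≥ 1, becomes infected.
  Eli: 2 of 2 neighbours ≥ 2, becomes infected.
  Jo: 1 of 3 neighbours < 2, below threshold.
Round 3 — checking thresholds:
  Fay: 1 of 3 neighbours < 3, below threshold.
  Jo: 2 of 3 neighbours ≥ 2, becomes infected.
Round 4 — no new infections; cascade stops.

no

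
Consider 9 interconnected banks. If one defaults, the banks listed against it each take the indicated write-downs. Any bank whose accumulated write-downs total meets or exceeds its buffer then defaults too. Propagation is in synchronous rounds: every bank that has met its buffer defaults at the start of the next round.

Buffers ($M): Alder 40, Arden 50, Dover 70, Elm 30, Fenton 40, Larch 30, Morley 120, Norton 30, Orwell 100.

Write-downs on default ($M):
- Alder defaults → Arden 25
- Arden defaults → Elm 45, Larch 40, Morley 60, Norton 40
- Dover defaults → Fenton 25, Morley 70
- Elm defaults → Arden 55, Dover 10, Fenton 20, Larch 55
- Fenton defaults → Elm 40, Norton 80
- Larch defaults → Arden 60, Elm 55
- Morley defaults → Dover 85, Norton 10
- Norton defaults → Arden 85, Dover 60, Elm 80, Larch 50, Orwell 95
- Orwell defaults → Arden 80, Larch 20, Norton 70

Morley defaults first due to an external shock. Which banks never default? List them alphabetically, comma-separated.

Alder, Arden, Elm, Fenton, Larch, Norton, Orwell

Round 1 — Morley defaults (initial).
  Dover: +85 → 85 ≥ 70
  Norton: +10 → 10 < 30
Round 2 — Dover defaults.
  Fenton: +25 → 25 < 40
No further defaults.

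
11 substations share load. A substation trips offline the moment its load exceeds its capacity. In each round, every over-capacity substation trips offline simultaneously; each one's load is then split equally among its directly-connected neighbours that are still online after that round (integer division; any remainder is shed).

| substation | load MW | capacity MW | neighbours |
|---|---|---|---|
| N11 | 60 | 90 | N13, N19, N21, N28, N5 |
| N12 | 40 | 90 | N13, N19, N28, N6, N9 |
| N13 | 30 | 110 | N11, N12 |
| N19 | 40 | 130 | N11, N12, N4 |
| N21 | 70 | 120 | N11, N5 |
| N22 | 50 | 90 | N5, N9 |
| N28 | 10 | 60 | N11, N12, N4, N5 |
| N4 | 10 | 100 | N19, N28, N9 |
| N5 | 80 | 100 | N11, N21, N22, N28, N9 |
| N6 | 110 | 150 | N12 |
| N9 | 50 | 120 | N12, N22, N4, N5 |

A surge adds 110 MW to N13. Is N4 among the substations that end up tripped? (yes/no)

no

Round 1 — N13 at 140 > 110. N13 trips offline.
  N13 sheds 140 MW to N11, N12: 70 each.
    N11: 60+70 = 130 > 90
    N12: 40+70 = 110 > 90
Round 2 — N11, N12 trip offline.
  N11 sheds 130 MW to N19, N21, N28, N5: 32 each (2 lost).
    N19: 40+32 = 72 ≤ 130
    N21: 70+32 = 102 ≤ 120
    N28: 10+32 = 42 ≤ 60
    N5: 80+32 = 112 > 100
  N12 sheds 110 MW to N19, N28, N6, N9: 27 each (2 lost).
    N19: 72+27 = 99 ≤ 130
    N28: 42+27 = 69 > 60
    N6: 110+27 = 137 ≤ 150
    N9: 50+27 = 77 ≤ 120
Round 3 — N28, N5 trip offline.
  N28 sheds 69 MW to N4: 69 each.
    N4: 10+69 = 79 ≤ 100
  N5 sheds 112 MW to N21, N22, N9: 37 each (1 lost).
    N21: 102+37 = 139 > 120
    N22: 50+37 = 87 ≤ 90
    N9: 77+37 = 114 ≤ 120
Round 4 — N21 trips offline.
  N21 sheds 139 MW: no online neighbours, lost.
No further trips.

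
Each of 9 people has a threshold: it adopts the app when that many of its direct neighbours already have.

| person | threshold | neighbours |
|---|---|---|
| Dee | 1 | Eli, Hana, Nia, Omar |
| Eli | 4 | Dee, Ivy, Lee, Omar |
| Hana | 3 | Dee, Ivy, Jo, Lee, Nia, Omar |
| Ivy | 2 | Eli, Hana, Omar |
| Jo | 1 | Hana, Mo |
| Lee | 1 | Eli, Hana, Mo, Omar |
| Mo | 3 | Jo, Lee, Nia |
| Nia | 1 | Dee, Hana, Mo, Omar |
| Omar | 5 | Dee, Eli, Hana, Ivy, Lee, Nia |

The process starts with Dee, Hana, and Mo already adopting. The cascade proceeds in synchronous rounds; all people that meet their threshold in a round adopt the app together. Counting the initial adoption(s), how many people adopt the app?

6

Round 1 — Dee, Hana, Mo adopt the app (initial).
Round 2 — checking thresholds:
  Eli: 1 of 4 neighbours < 4, below threshold.
  Ivy: 1 of 3 neighbours < 2, below threshold.
  Jo: 2 of 2 neighbours ≥ 1, adopts the app.
  Lee: 2 of 4 neighbours ≥ 1, adopts the app.
  Nia: 3 of 4 neighbours ≥ 1, adopts the app.
  Omar: 2 of 6 neighbours < 5, below threshold.
Round 3 — no new adoptions; cascade stops.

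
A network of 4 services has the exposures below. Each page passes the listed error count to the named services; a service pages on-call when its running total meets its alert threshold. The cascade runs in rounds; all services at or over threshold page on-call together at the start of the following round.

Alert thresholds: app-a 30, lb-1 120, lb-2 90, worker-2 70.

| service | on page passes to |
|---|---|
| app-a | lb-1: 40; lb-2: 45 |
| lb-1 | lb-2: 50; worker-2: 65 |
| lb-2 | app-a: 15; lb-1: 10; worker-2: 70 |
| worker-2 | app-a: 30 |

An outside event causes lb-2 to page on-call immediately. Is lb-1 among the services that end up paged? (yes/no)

no

Round 1 — lb-2 pages on-call (initial).
  app-a: +15 → 15 < 30
  lb-1: +10 → 10 < 120
  worker-2: +70 → 70 ≥ 70
Round 2 — worker-2 pages on-call.
  app-a: +30 → 45 ≥ 30
Round 3 — app-a pages on-call.
  lb-1: +40 → 50 < 120
No further pages.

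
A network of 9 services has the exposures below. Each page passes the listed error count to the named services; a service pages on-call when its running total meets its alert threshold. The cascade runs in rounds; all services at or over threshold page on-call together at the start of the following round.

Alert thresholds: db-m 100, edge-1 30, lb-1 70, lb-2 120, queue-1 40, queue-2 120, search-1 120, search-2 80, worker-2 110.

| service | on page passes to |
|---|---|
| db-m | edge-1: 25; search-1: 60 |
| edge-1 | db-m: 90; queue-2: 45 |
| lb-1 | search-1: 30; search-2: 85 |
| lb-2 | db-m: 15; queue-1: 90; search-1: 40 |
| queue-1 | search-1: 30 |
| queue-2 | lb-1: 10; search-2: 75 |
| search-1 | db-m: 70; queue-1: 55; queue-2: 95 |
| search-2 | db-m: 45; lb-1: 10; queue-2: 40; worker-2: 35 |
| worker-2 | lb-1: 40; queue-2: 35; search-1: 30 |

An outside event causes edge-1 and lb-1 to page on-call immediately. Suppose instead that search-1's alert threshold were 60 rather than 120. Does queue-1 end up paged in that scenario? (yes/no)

yes

With search-1's alert threshold at 60:
Round 1 — edge-1, lb-1 page on-call (initial).
  db-m: +90 → 90 < 100
  queue-2: +45 → 45 < 120
  search-1: +30 → 30 < 60
  search-2: +85 → 85 ≥ 80
Round 2 — search-2 pages on-call.
  db-m: +45 → 135 ≥ 100
  queue-2: +40 → 85 < 120
  worker-2: +35 → 35 < 110
Round 3 — db-m pages on-call.
  search-1: +60 → 90 ≥ 60
Round 4 — search-1 pages on-call.
  queue-1: +55 → 55 ≥ 40
  queue-2: +95 → 180 ≥ 120
Round 5 — queue-1, queue-2 page on-call.
No further pages.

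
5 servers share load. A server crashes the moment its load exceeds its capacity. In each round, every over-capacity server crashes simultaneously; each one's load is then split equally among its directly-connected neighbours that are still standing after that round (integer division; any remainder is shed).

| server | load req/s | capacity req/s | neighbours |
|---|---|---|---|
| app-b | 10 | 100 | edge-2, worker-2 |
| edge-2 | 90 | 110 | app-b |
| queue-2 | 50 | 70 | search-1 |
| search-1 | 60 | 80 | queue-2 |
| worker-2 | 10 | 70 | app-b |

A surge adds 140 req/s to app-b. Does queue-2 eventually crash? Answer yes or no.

no

Round 1 — app-b at 150 > 100. app-b crashes.
  app-b sheds 150 req/s to edge-2, worker-2: 75 each.
    edge-2: 90+75 = 165 > 110
    worker-2: 10+75 = 85 > 70
Round 2 — edge-2, worker-2 crash.
  edge-2 sheds 165 req/s: no online neighbours, lost.
  worker-2 sheds 85 req/s: no online neighbours, lost.
No further crashes.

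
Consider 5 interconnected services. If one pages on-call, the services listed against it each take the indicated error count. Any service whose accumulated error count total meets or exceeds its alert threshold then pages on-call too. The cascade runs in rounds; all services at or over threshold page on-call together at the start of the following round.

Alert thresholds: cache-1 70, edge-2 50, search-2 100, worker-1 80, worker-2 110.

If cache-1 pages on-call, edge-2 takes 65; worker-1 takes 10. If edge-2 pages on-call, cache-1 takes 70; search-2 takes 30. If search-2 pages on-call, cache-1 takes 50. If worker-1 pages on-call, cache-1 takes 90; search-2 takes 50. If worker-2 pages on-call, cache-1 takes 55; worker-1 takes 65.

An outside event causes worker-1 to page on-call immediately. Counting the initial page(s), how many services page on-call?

Round 1 — worker-1 pages on-call (initial).
  cache-1: +90 → 90 ≥ 70
  search-2: +50 → 50 < 100
Round 2 — cache-1 pages on-call.
  edge-2: +65 → 65 ≥ 50
Round 3 — edge-2 pages on-call.
  search-2: +30 → 80 < 100
No further pages.

3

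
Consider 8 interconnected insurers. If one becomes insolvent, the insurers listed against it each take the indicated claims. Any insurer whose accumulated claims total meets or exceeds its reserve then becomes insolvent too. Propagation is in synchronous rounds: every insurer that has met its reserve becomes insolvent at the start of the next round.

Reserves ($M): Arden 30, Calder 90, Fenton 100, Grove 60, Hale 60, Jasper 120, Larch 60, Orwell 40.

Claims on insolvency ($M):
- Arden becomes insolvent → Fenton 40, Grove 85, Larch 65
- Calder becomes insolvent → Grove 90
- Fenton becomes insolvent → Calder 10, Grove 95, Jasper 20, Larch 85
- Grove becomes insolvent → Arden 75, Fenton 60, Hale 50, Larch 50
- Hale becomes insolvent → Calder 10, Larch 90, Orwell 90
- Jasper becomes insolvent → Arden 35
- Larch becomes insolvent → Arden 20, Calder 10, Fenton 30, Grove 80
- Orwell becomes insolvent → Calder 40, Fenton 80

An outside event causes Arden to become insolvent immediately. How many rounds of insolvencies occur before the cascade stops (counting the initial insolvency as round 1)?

3

Round 1 — Arden becomes insolvent (initial).
  Fenton: +40 → 40 < 100
  Grove: +85 → 85 ≥ 60
  Larch: +65 → 65 ≥ 60
Round 2 — Grove, Larch become insolvent.
  Calder: +10 → 10 < 90
  Fenton: +60+30 → 130 ≥ 100
  Hale: +50 → 50 < 60
Round 3 — Fenton becomes insolvent.
  Calder: +10 → 20 < 90
  Jasper: +20 → 20 < 120
No further insolvencies.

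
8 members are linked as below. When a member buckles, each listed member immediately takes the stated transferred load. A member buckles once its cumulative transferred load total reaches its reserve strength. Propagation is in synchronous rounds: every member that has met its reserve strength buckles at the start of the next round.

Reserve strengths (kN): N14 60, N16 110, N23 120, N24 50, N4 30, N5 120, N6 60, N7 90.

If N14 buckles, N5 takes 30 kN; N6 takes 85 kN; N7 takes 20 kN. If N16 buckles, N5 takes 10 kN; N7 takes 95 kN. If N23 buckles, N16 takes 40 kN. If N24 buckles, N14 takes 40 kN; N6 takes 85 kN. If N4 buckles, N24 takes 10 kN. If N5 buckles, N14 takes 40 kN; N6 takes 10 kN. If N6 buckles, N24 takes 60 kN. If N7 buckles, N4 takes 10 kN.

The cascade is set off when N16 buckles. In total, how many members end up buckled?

Round 1 — N16 buckles (initial).
  N5: +10 → 10 < 120
  N7: +95 → 95 ≥ 90
Round 2 — N7 buckles.
  N4: +10 → 10 < 30
No further bucklings.

2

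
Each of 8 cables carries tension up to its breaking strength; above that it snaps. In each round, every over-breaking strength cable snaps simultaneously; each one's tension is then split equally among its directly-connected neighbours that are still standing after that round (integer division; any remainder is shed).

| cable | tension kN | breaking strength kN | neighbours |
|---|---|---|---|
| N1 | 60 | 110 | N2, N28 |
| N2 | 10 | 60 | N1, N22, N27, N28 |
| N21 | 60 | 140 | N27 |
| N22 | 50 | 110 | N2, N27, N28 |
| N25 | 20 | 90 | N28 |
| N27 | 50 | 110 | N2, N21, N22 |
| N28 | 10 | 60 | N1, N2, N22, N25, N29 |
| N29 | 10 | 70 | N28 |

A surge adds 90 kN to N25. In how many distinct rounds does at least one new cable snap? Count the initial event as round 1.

2

Round 1 — N25 at 110 > 90. N25 snaps.
  N25 sheds 110 kN to N28: 110 each.
    N28: 10+110 = 120 > 60
Round 2 — N28 snaps.
  N28 sheds 120 kN to N1, N2, N22, N29: 30 each.
    N1: 60+30 = 90 ≤ 110
    N2: 10+30 = 40 ≤ 60
    N22: 50+30 = 80 ≤ 110
    N29: 10+30 = 40 ≤ 70
No further breaks.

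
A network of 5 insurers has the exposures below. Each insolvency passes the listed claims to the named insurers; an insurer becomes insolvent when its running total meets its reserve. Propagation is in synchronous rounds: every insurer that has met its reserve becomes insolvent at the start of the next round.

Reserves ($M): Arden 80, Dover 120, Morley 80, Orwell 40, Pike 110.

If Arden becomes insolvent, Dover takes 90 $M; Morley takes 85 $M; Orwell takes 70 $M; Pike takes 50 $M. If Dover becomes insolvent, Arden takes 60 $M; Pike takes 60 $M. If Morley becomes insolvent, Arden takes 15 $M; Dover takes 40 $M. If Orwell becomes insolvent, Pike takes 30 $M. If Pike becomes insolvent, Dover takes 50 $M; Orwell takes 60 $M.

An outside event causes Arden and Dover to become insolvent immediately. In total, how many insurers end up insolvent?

Round 1 — Arden, Dover become insolvent (initial).
  Morley: +85 → 85 ≥ 80
  Orwell: +70 → 70 ≥ 40
  Pike: +50+60 → 110 ≥ 110
Round 2 — Morley, Orwell, Pike become insolvent.
No further insolvencies.

5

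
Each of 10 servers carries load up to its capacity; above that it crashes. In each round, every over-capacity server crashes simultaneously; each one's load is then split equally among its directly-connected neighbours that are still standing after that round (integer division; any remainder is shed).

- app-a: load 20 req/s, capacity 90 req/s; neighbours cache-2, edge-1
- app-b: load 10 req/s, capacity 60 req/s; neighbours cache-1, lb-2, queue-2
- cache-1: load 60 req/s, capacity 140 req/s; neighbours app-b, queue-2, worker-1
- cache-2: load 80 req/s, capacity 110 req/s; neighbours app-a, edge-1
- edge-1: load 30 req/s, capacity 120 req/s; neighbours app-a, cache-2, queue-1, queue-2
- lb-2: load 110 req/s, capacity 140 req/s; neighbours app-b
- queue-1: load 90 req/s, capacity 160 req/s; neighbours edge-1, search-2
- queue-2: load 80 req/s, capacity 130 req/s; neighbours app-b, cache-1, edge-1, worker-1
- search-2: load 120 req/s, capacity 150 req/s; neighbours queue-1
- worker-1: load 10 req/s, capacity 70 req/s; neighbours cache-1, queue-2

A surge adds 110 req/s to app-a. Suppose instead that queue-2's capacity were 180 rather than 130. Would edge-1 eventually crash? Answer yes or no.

yes

With queue-2's capacity at 180:
Round 1 — app-a at 130 > 90. app-a crashes.
  app-a sheds 130 req/s to cache-2, edge-1: 65 each.
    cache-2: 80+65 = 145 > 110
    edge-1: 30+65 = 95 ≤ 120
Round 2 — cache-2 crashes.
  cache-2 sheds 145 req/s to edge-1: 145 each.
    edge-1: 95+145 = 240 > 120
Round 3 — edge-1 crashes.
  edge-1 sheds 240 req/s to queue-1, queue-2: 120 each.
    queue-1: 90+120 = 210 > 160
    queue-2: 80+120 = 200 > 180
Round 4 — queue-1, queue-2 crash.
  queue-1 sheds 210 req/s to search-2: 210 each.
    search-2: 120+210 = 330 > 150
  queue-2 sheds 200 req/s to app-b, cache-1, worker-1: 66 each (2 lost).
    app-b: 10+66 = 76 > 60
    cache-1: 60+66 = 126 ≤ 140
    worker-1: 10+66 = 76 > 70
Round 5 — app-b, search-2, worker-1 crash.
  app-b sheds 76 req/s to cache-1, lb-2: 38 each.
    cache-1: 126+38 = 164 > 140
    lb-2: 110+38 = 148 > 140
  search-2 sheds 330 req/s: no online neighbours, lost.
  worker-1 sheds 76 req/s to cache-1: 76 each.
    cache-1: 164+76 = 240 > 140
Round 6 — cache-1, lb-2 crash.
  cache-1 sheds 240 req/s: no online neighbours, lost.
  lb-2 sheds 148 req/s: no online neighbours, lost.
No further crashes.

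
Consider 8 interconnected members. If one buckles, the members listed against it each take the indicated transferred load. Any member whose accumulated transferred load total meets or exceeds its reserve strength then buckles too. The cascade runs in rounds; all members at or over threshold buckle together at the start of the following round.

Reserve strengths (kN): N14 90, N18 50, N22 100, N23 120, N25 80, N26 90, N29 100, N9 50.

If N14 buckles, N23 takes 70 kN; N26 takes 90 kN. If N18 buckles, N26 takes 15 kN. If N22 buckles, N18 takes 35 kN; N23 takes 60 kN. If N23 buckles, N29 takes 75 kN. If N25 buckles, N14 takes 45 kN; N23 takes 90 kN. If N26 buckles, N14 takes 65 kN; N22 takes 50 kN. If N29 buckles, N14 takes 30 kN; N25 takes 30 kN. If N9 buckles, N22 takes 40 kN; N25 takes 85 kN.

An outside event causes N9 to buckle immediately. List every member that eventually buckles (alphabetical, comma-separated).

Round 1 — N9 buckles (initial).
  N22: +40 → 40 < 100
  N25: +85 → 85 ≥ 80
Round 2 — N25 buckles.
  N14: +45 → 45 < 90
  N23: +90 → 90 < 120
No further bucklings.

N25, N9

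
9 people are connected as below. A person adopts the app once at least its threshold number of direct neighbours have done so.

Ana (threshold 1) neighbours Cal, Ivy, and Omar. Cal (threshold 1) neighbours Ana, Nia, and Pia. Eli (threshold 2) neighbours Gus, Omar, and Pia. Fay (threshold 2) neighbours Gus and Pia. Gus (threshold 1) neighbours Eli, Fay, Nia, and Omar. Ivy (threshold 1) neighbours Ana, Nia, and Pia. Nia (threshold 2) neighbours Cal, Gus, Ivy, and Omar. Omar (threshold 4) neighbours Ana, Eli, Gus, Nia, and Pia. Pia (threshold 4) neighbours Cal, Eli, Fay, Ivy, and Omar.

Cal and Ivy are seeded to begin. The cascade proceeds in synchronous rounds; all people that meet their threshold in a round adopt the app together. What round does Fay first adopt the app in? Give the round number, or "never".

never

Round 1 — Cal, Ivy adopt the app (initial).
Round 2 — checking thresholds:
  Ana: 2 of 3 neighbours ≥ 1, adopts the app.
  Nia: 2 of 4 neighbours ≥ 2, adopts the app.
  Pia: 2 of 5 neighbours < 4, holds.
Round 3 — checking thresholds:
  Gus: 1 of 4 neighbours ≥ 1, adopts the app.
  Omar: 2 of 5 neighbours < 4, holds.
  Pia: 2 of 5 neighbours < 4, holds.
Round 4 — no new adoptions; cascade stops.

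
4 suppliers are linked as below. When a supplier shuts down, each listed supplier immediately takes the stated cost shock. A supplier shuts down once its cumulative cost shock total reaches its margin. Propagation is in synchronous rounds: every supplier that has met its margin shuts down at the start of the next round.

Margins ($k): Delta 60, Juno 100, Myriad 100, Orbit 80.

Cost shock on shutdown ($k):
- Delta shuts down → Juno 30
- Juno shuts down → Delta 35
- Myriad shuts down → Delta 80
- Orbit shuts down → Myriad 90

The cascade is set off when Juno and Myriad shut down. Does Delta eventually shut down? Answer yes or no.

yes

Round 1 — Juno, Myriad shut down (initial).
  Delta: +35+80 → 115 ≥ 60
Round 2 — Delta shuts down.
No further shutdowns.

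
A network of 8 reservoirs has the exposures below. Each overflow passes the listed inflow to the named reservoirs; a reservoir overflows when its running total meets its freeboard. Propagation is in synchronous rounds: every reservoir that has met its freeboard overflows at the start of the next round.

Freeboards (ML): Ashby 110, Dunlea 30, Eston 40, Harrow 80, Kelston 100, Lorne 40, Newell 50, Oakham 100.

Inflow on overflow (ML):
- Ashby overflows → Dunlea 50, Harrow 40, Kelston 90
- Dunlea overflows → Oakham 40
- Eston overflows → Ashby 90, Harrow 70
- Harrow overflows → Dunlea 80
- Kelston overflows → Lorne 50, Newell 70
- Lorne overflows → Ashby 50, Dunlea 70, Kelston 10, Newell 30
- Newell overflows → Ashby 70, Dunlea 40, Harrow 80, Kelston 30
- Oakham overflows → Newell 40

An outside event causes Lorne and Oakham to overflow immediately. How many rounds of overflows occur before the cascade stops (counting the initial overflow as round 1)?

4

Round 1 — Lorne, Oakham overflow (initial).
  Ashby: +50 → 50 < 110
  Dunlea: +70 → 70 ≥ 30
  Kelston: +10 → 10 < 100
  Newell: +30+40 → 70 ≥ 50
Round 2 — Dunlea, Newell overflow.
  Ashby: +70 → 120 ≥ 110
  Harrow: +80 → 80 ≥ 80
  Kelston: +30 → 40 < 100
Round 3 — Ashby, Harrow overflow.
  Kelston: +90 → 130 ≥ 100
Round 4 — Kelston overflows.
No further overflows.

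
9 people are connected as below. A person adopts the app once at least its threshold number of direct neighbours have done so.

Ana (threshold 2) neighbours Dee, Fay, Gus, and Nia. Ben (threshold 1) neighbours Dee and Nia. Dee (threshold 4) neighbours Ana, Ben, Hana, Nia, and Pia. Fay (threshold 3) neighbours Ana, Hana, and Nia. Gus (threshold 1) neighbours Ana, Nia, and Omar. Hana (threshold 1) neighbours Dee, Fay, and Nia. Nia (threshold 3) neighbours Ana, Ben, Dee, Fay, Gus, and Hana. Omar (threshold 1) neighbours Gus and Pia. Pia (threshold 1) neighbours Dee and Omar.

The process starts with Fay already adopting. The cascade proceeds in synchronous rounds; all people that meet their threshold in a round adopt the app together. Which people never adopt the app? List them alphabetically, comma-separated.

Ana, Ben, Dee, Gus, Nia, Omar, Pia

Round 1 — Fay adopts the app (initial).
Round 2 — checking thresholds:
  Ana: 1 of 4 neighbours < 2, below threshold.
  Hana: 1 of 3 neighbours ≥ 1, adopts the app.
  Nia: 1 of 6 neighbours < 3, below threshold.
Round 3 — no new adoptions; cascade stops.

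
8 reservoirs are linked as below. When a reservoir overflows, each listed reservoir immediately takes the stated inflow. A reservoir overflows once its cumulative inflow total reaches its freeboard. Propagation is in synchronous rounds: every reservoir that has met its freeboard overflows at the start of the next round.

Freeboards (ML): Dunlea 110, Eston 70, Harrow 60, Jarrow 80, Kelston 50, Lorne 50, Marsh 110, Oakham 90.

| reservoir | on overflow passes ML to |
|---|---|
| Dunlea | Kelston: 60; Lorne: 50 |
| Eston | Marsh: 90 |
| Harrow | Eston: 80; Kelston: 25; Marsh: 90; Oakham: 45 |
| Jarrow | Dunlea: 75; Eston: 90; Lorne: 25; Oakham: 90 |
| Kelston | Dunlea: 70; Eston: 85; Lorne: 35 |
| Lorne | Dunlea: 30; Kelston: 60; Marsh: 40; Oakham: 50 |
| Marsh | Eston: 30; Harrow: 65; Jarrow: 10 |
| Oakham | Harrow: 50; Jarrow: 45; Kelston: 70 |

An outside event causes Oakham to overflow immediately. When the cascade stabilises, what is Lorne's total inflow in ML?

Round 1 — Oakham overflows (initial).
  Harrow: +50 → 50 < 60
  Jarrow: +45 → 45 < 80
  Kelston: +70 → 70 ≥ 50
Round 2 — Kelston overflows.
  Dunlea: +70 → 70 < 110
  Eston: +85 → 85 ≥ 70
  Lorne: +35 → 35 < 50
Round 3 — Eston overflows.
  Marsh: +90 → 90 < 110
No further overflows.

35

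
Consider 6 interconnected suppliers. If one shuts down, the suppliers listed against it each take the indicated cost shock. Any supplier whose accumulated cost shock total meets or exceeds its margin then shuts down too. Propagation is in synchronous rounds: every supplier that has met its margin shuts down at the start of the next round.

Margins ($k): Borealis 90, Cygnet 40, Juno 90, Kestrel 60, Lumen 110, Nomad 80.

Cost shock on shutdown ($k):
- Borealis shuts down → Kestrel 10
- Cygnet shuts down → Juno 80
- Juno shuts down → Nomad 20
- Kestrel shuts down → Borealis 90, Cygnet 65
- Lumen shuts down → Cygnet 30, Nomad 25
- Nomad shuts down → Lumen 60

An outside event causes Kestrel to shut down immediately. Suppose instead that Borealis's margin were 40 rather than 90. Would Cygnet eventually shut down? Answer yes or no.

yes

With Borealis's margin at 40:
Round 1 — Kestrel shuts down (initial).
  Borealis: +90 → 90 ≥ 40
  Cygnet: +65 → 65 ≥ 40
Round 2 — Borealis, Cygnet shut down.
  Juno: +80 → 80 < 90
No further shutdowns.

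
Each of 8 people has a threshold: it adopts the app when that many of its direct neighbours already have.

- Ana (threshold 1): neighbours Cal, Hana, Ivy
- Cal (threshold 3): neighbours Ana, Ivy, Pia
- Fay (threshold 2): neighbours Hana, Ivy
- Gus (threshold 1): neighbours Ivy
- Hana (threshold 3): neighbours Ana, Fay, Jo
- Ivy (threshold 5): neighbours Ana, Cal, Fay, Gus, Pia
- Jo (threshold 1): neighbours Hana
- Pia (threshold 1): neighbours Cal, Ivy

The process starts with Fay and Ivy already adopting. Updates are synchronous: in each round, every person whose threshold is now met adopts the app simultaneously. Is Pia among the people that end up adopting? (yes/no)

yes

Round 1 — Fay, Ivy adopt the app (initial).
Round 2 — checking thresholds:
  Ana: 1 of 3 neighbours ≥ 1, adopts the app.
  Cal: 1 of 3 neighbours < 3, below threshold.
  Gus: 1 of 1 neighbours ≥ 1, adopts the app.
  Hana: 1 of 3 neighbours < 3, below threshold.
  Pia: 1 of 2 neighbours ≥ 1, adopts the app.
Round 3 — checking thresholds:
  Cal: 3 of 3 neighbours ≥ 3, adopts the app.
  Hana: 2 of 3 neighbours < 3, below threshold.
Round 4 — no new adoptions; cascade stops.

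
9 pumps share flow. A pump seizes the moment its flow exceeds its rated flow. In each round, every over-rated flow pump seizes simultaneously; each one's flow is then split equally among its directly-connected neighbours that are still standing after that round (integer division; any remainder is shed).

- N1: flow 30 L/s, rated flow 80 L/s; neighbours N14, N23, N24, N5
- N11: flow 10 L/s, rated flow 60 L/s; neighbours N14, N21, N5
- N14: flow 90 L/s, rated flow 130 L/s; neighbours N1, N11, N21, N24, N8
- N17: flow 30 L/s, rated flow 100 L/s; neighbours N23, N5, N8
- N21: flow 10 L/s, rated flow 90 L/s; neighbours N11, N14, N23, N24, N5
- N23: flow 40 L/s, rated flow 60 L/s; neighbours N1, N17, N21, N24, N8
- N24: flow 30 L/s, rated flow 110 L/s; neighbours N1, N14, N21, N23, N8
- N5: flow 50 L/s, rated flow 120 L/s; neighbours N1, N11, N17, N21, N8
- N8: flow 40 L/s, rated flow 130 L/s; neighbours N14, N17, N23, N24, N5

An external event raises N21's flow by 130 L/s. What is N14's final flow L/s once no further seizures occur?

118

Round 1 — N21 at 140 > 90. N21 seizes.
  N21 sheds 140 L/s to N11, N14, N23, N24, N5: 28 each.
    N11: 10+28 = 38 ≤ 60
    N14: 90+28 = 118 ≤ 130
    N23: 40+28 = 68 > 60
    N24: 30+28 = 58 ≤ 110
    N5: 50+28 = 78 ≤ 120
Round 2 — N23 seizes.
  N23 sheds 68 L/s to N1, N17, N24, N8: 17 each.
    N1: 30+17 = 47 ≤ 80
    N17: 30+17 = 47 ≤ 100
    N24: 58+17 = 75 ≤ 110
    N8: 40+17 = 57 ≤ 130
No further seizures.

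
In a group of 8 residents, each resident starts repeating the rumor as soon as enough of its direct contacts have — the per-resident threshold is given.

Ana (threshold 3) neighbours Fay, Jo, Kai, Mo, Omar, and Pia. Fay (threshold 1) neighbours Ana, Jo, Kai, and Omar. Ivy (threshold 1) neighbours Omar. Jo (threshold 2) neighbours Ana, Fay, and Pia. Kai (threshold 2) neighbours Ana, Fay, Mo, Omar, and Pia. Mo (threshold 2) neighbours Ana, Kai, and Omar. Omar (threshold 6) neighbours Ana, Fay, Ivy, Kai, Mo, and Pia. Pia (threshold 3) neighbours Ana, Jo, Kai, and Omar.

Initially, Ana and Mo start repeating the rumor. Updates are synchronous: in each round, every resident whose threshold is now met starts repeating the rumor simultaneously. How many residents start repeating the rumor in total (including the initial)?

6

Round 1 — Ana, Mo start repeating the rumor (initial).
Round 2 — checking thresholds:
  Fay: 1 of 4 neighbours ≥ 1, starts repeating the rumor.
  Jo: 1 of 3 neighbours < 2, holds.
  Kai: 2 of 5 neighbours ≥ 2, starts repeating the rumor.
  Omar: 2 of 6 neighbours < 6, holds.
  Pia: 1 of 4 neighbours < 3, holds.
Round 3 — checking thresholds:
  Jo: 2 of 3 neighbours ≥ 2, starts repeating the rumor.
  Omar: 4 of 6 neighbours < 6, holds.
  Pia: 2 of 4 neighbours < 3, holds.
Round 4 — checking thresholds:
  Omar: 4 of 6 neighbours < 6, holds.
  Pia: 3 of 4 neighbours ≥ 3, starts repeating the rumor.
Round 5 — no new spreads; cascade stops.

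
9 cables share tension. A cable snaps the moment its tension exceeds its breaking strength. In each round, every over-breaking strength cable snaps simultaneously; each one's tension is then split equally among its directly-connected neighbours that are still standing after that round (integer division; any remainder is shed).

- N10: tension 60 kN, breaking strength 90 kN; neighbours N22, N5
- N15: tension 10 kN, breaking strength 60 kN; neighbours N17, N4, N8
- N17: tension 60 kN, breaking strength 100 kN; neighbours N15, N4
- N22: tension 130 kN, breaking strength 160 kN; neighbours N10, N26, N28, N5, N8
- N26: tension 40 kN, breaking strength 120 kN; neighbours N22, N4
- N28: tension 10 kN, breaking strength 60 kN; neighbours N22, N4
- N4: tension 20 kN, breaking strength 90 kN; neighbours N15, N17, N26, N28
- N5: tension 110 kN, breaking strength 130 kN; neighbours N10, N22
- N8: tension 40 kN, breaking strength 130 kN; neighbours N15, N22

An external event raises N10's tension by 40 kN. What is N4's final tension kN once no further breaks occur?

90

Round 1 — N10 at 100 > 90. N10 snaps.
  N10 sheds 100 kN to N22, N5: 50 each.
    N22: 130+50 = 180 > 160
    N5: 110+50 = 160 > 130
Round 2 — N22, N5 snap.
  N22 sheds 180 kN to N26, N28, N8: 60 each.
    N26: 40+60 = 100 ≤ 120
    N28: 10+60 = 70 > 60
    N8: 40+60 = 100 ≤ 130
  N5 sheds 160 kN: no online neighbours, lost.
Round 3 — N28 snaps.
  N28 sheds 70 kN to N4: 70 each.
    N4: 20+70 = 90 ≤ 90
No further breaks.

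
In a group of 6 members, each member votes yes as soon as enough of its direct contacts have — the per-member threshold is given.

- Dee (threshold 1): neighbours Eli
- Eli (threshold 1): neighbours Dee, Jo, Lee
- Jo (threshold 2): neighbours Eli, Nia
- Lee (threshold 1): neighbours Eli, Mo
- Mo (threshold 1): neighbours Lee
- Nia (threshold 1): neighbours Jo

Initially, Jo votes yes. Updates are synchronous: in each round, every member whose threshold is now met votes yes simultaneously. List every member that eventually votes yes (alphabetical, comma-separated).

Round 1 — Jo votes yes (initial).
Round 2 — checking thresholds:
  Eli: 1 of 3 neighbours ≥ 1, votes yes.
  Nia: 1 of 1 neighbours ≥ 1, votes yes.
Round 3 — checking thresholds:
  Dee: 1 of 1 neighbours ≥ 1, votes yes.
  Lee: 1 of 2 neighbours ≥ 1, votes yes.
Round 4 — checking thresholds:
  Mo: 1 of 1 neighbours ≥ 1, votes yes.
Round 5 — no new yes votes; cascade stops.

Dee, Eli, Jo, Lee, Mo, Nia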